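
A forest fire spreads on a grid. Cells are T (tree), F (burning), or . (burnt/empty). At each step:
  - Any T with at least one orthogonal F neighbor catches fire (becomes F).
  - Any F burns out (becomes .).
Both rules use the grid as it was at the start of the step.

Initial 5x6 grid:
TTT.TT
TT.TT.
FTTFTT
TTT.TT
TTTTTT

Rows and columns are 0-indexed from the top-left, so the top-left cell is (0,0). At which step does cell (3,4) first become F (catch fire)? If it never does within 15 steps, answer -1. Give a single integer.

Step 1: cell (3,4)='T' (+6 fires, +2 burnt)
Step 2: cell (3,4)='F' (+8 fires, +6 burnt)
  -> target ignites at step 2
Step 3: cell (3,4)='.' (+6 fires, +8 burnt)
Step 4: cell (3,4)='.' (+4 fires, +6 burnt)
Step 5: cell (3,4)='.' (+0 fires, +4 burnt)
  fire out at step 5

2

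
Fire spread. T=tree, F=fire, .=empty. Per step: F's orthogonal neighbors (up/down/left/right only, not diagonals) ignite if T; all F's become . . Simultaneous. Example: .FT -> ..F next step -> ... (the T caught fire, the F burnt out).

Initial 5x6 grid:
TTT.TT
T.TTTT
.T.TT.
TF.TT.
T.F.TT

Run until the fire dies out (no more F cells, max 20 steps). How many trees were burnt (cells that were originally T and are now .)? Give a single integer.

Answer: 3

Derivation:
Step 1: +2 fires, +2 burnt (F count now 2)
Step 2: +1 fires, +2 burnt (F count now 1)
Step 3: +0 fires, +1 burnt (F count now 0)
Fire out after step 3
Initially T: 19, now '.': 14
Total burnt (originally-T cells now '.'): 3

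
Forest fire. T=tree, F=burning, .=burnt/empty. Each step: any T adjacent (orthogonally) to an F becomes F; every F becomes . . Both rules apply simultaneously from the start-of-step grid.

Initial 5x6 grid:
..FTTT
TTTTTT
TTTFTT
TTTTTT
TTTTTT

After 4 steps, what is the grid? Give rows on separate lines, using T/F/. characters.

Step 1: 6 trees catch fire, 2 burn out
  ...FTT
  TTFFTT
  TTF.FT
  TTTFTT
  TTTTTT
Step 2: 8 trees catch fire, 6 burn out
  ....FT
  TF..FT
  TF...F
  TTF.FT
  TTTFTT
Step 3: 8 trees catch fire, 8 burn out
  .....F
  F....F
  F.....
  TF...F
  TTF.FT
Step 4: 3 trees catch fire, 8 burn out
  ......
  ......
  ......
  F.....
  TF...F

......
......
......
F.....
TF...F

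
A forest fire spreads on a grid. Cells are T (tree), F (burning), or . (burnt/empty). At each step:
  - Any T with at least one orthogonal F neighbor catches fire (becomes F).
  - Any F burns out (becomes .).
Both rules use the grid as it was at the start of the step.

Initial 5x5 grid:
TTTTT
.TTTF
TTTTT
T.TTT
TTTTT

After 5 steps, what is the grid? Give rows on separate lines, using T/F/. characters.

Step 1: 3 trees catch fire, 1 burn out
  TTTTF
  .TTF.
  TTTTF
  T.TTT
  TTTTT
Step 2: 4 trees catch fire, 3 burn out
  TTTF.
  .TF..
  TTTF.
  T.TTF
  TTTTT
Step 3: 5 trees catch fire, 4 burn out
  TTF..
  .F...
  TTF..
  T.TF.
  TTTTF
Step 4: 4 trees catch fire, 5 burn out
  TF...
  .....
  TF...
  T.F..
  TTTF.
Step 5: 3 trees catch fire, 4 burn out
  F....
  .....
  F....
  T....
  TTF..

F....
.....
F....
T....
TTF..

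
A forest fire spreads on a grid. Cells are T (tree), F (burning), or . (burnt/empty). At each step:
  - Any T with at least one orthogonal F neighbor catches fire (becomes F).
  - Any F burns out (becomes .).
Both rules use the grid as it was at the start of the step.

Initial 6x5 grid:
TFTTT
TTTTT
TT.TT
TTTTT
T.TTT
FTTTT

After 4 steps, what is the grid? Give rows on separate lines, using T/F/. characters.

Step 1: 5 trees catch fire, 2 burn out
  F.FTT
  TFTTT
  TT.TT
  TTTTT
  F.TTT
  .FTTT
Step 2: 6 trees catch fire, 5 burn out
  ...FT
  F.FTT
  TF.TT
  FTTTT
  ..TTT
  ..FTT
Step 3: 6 trees catch fire, 6 burn out
  ....F
  ...FT
  F..TT
  .FTTT
  ..FTT
  ...FT
Step 4: 5 trees catch fire, 6 burn out
  .....
  ....F
  ...FT
  ..FTT
  ...FT
  ....F

.....
....F
...FT
..FTT
...FT
....F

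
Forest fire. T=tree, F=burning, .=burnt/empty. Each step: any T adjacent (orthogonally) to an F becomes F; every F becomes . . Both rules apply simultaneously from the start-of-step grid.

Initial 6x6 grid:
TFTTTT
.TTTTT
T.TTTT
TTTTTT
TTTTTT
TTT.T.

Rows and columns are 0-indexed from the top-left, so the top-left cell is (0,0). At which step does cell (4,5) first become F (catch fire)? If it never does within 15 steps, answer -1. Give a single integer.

Step 1: cell (4,5)='T' (+3 fires, +1 burnt)
Step 2: cell (4,5)='T' (+2 fires, +3 burnt)
Step 3: cell (4,5)='T' (+3 fires, +2 burnt)
Step 4: cell (4,5)='T' (+4 fires, +3 burnt)
Step 5: cell (4,5)='T' (+5 fires, +4 burnt)
Step 6: cell (4,5)='T' (+6 fires, +5 burnt)
Step 7: cell (4,5)='T' (+5 fires, +6 burnt)
Step 8: cell (4,5)='F' (+3 fires, +5 burnt)
  -> target ignites at step 8
Step 9: cell (4,5)='.' (+0 fires, +3 burnt)
  fire out at step 9

8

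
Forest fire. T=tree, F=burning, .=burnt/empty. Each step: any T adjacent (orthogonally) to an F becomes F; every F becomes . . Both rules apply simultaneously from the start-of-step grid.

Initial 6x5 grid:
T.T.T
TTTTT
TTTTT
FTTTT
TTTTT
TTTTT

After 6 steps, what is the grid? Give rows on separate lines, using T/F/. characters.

Step 1: 3 trees catch fire, 1 burn out
  T.T.T
  TTTTT
  FTTTT
  .FTTT
  FTTTT
  TTTTT
Step 2: 5 trees catch fire, 3 burn out
  T.T.T
  FTTTT
  .FTTT
  ..FTT
  .FTTT
  FTTTT
Step 3: 6 trees catch fire, 5 burn out
  F.T.T
  .FTTT
  ..FTT
  ...FT
  ..FTT
  .FTTT
Step 4: 5 trees catch fire, 6 burn out
  ..T.T
  ..FTT
  ...FT
  ....F
  ...FT
  ..FTT
Step 5: 5 trees catch fire, 5 burn out
  ..F.T
  ...FT
  ....F
  .....
  ....F
  ...FT
Step 6: 2 trees catch fire, 5 burn out
  ....T
  ....F
  .....
  .....
  .....
  ....F

....T
....F
.....
.....
.....
....F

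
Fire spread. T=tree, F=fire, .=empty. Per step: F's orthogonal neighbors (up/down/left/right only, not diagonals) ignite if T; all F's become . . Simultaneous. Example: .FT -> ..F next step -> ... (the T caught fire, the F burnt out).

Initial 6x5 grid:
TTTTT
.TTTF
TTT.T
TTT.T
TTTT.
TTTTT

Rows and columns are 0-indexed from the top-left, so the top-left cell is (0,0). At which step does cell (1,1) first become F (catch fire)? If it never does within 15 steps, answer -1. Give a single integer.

Step 1: cell (1,1)='T' (+3 fires, +1 burnt)
Step 2: cell (1,1)='T' (+3 fires, +3 burnt)
Step 3: cell (1,1)='F' (+3 fires, +3 burnt)
  -> target ignites at step 3
Step 4: cell (1,1)='.' (+3 fires, +3 burnt)
Step 5: cell (1,1)='.' (+4 fires, +3 burnt)
Step 6: cell (1,1)='.' (+4 fires, +4 burnt)
Step 7: cell (1,1)='.' (+3 fires, +4 burnt)
Step 8: cell (1,1)='.' (+2 fires, +3 burnt)
Step 9: cell (1,1)='.' (+0 fires, +2 burnt)
  fire out at step 9

3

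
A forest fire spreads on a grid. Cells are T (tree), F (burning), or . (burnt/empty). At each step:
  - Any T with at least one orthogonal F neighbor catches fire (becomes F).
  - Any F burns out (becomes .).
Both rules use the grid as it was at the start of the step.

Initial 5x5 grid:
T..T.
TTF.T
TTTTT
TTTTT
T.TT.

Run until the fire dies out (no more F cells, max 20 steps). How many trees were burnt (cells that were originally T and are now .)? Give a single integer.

Answer: 17

Derivation:
Step 1: +2 fires, +1 burnt (F count now 2)
Step 2: +4 fires, +2 burnt (F count now 4)
Step 3: +6 fires, +4 burnt (F count now 6)
Step 4: +4 fires, +6 burnt (F count now 4)
Step 5: +1 fires, +4 burnt (F count now 1)
Step 6: +0 fires, +1 burnt (F count now 0)
Fire out after step 6
Initially T: 18, now '.': 24
Total burnt (originally-T cells now '.'): 17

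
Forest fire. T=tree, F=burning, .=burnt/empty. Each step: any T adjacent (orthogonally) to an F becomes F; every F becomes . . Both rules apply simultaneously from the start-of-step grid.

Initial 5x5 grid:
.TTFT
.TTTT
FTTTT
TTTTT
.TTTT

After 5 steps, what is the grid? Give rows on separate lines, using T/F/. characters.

Step 1: 5 trees catch fire, 2 burn out
  .TF.F
  .TTFT
  .FTTT
  FTTTT
  .TTTT
Step 2: 7 trees catch fire, 5 burn out
  .F...
  .FF.F
  ..FFT
  .FTTT
  .TTTT
Step 3: 4 trees catch fire, 7 burn out
  .....
  .....
  ....F
  ..FFT
  .FTTT
Step 4: 3 trees catch fire, 4 burn out
  .....
  .....
  .....
  ....F
  ..FFT
Step 5: 1 trees catch fire, 3 burn out
  .....
  .....
  .....
  .....
  ....F

.....
.....
.....
.....
....F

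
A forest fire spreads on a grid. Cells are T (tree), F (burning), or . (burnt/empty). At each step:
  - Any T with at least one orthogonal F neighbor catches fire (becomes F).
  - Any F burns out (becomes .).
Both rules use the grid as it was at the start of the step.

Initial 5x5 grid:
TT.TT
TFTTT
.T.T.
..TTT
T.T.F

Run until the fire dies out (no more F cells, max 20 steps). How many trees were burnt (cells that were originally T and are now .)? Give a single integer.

Step 1: +5 fires, +2 burnt (F count now 5)
Step 2: +3 fires, +5 burnt (F count now 3)
Step 3: +4 fires, +3 burnt (F count now 4)
Step 4: +2 fires, +4 burnt (F count now 2)
Step 5: +0 fires, +2 burnt (F count now 0)
Fire out after step 5
Initially T: 15, now '.': 24
Total burnt (originally-T cells now '.'): 14

Answer: 14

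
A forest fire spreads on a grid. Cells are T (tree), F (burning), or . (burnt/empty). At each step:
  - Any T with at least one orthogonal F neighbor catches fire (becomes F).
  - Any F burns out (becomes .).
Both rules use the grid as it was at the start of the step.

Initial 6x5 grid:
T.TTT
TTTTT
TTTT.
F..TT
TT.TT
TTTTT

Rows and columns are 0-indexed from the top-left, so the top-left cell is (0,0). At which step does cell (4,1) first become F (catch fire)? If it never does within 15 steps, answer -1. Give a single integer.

Step 1: cell (4,1)='T' (+2 fires, +1 burnt)
Step 2: cell (4,1)='F' (+4 fires, +2 burnt)
  -> target ignites at step 2
Step 3: cell (4,1)='.' (+4 fires, +4 burnt)
Step 4: cell (4,1)='.' (+3 fires, +4 burnt)
Step 5: cell (4,1)='.' (+4 fires, +3 burnt)
Step 6: cell (4,1)='.' (+5 fires, +4 burnt)
Step 7: cell (4,1)='.' (+2 fires, +5 burnt)
Step 8: cell (4,1)='.' (+0 fires, +2 burnt)
  fire out at step 8

2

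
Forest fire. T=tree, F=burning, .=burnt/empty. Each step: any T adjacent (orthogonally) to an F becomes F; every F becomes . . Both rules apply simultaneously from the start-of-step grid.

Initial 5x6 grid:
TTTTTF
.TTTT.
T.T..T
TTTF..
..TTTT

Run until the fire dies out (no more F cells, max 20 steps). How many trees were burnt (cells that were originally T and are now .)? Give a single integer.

Answer: 18

Derivation:
Step 1: +3 fires, +2 burnt (F count now 3)
Step 2: +6 fires, +3 burnt (F count now 6)
Step 3: +5 fires, +6 burnt (F count now 5)
Step 4: +3 fires, +5 burnt (F count now 3)
Step 5: +1 fires, +3 burnt (F count now 1)
Step 6: +0 fires, +1 burnt (F count now 0)
Fire out after step 6
Initially T: 19, now '.': 29
Total burnt (originally-T cells now '.'): 18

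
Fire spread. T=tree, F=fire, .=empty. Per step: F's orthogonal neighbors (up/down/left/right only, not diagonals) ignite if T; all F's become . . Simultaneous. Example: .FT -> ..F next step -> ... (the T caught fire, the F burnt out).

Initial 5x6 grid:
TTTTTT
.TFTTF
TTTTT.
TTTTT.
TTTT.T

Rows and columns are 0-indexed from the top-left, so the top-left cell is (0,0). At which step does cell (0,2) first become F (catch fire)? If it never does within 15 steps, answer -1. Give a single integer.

Step 1: cell (0,2)='F' (+6 fires, +2 burnt)
  -> target ignites at step 1
Step 2: cell (0,2)='.' (+7 fires, +6 burnt)
Step 3: cell (0,2)='.' (+6 fires, +7 burnt)
Step 4: cell (0,2)='.' (+3 fires, +6 burnt)
Step 5: cell (0,2)='.' (+1 fires, +3 burnt)
Step 6: cell (0,2)='.' (+0 fires, +1 burnt)
  fire out at step 6

1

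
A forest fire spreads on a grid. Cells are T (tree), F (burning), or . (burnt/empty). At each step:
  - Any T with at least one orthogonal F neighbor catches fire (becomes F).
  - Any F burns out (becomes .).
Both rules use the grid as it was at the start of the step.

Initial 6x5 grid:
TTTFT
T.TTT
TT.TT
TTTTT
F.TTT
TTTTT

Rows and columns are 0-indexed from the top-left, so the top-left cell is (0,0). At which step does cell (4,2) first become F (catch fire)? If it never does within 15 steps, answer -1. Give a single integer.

Step 1: cell (4,2)='T' (+5 fires, +2 burnt)
Step 2: cell (4,2)='T' (+7 fires, +5 burnt)
Step 3: cell (4,2)='T' (+7 fires, +7 burnt)
Step 4: cell (4,2)='F' (+4 fires, +7 burnt)
  -> target ignites at step 4
Step 5: cell (4,2)='.' (+2 fires, +4 burnt)
Step 6: cell (4,2)='.' (+0 fires, +2 burnt)
  fire out at step 6

4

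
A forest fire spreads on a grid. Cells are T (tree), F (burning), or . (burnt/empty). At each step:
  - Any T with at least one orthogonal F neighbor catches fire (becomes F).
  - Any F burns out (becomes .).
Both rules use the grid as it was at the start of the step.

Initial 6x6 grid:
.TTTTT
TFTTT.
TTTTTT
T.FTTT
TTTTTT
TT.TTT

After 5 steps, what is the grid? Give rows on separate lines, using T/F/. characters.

Step 1: 7 trees catch fire, 2 burn out
  .FTTTT
  F.FTT.
  TFFTTT
  T..FTT
  TTFTTT
  TT.TTT
Step 2: 7 trees catch fire, 7 burn out
  ..FTTT
  ...FT.
  F..FTT
  T...FT
  TF.FTT
  TT.TTT
Step 3: 9 trees catch fire, 7 burn out
  ...FTT
  ....F.
  ....FT
  F....F
  F...FT
  TF.FTT
Step 4: 5 trees catch fire, 9 burn out
  ....FT
  ......
  .....F
  ......
  .....F
  F...FT
Step 5: 2 trees catch fire, 5 burn out
  .....F
  ......
  ......
  ......
  ......
  .....F

.....F
......
......
......
......
.....F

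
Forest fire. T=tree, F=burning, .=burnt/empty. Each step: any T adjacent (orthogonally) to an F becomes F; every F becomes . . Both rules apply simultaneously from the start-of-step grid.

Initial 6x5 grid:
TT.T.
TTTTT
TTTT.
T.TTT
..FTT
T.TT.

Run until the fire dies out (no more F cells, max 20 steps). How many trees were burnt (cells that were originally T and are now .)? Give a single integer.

Step 1: +3 fires, +1 burnt (F count now 3)
Step 2: +4 fires, +3 burnt (F count now 4)
Step 3: +4 fires, +4 burnt (F count now 4)
Step 4: +3 fires, +4 burnt (F count now 3)
Step 5: +5 fires, +3 burnt (F count now 5)
Step 6: +1 fires, +5 burnt (F count now 1)
Step 7: +0 fires, +1 burnt (F count now 0)
Fire out after step 7
Initially T: 21, now '.': 29
Total burnt (originally-T cells now '.'): 20

Answer: 20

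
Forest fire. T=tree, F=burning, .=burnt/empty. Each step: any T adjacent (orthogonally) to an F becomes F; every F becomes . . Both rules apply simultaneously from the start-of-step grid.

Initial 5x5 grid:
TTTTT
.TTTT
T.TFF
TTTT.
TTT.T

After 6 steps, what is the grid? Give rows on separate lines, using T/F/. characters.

Step 1: 4 trees catch fire, 2 burn out
  TTTTT
  .TTFF
  T.F..
  TTTF.
  TTT.T
Step 2: 4 trees catch fire, 4 burn out
  TTTFF
  .TF..
  T....
  TTF..
  TTT.T
Step 3: 4 trees catch fire, 4 burn out
  TTF..
  .F...
  T....
  TF...
  TTF.T
Step 4: 3 trees catch fire, 4 burn out
  TF...
  .....
  T....
  F....
  TF..T
Step 5: 3 trees catch fire, 3 burn out
  F....
  .....
  F....
  .....
  F...T
Step 6: 0 trees catch fire, 3 burn out
  .....
  .....
  .....
  .....
  ....T

.....
.....
.....
.....
....T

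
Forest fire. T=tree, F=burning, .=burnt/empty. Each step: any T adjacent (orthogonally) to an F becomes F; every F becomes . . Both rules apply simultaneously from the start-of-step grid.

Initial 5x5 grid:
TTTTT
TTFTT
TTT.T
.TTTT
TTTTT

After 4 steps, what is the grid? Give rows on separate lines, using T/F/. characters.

Step 1: 4 trees catch fire, 1 burn out
  TTFTT
  TF.FT
  TTF.T
  .TTTT
  TTTTT
Step 2: 6 trees catch fire, 4 burn out
  TF.FT
  F...F
  TF..T
  .TFTT
  TTTTT
Step 3: 7 trees catch fire, 6 burn out
  F...F
  .....
  F...F
  .F.FT
  TTFTT
Step 4: 3 trees catch fire, 7 burn out
  .....
  .....
  .....
  ....F
  TF.FT

.....
.....
.....
....F
TF.FT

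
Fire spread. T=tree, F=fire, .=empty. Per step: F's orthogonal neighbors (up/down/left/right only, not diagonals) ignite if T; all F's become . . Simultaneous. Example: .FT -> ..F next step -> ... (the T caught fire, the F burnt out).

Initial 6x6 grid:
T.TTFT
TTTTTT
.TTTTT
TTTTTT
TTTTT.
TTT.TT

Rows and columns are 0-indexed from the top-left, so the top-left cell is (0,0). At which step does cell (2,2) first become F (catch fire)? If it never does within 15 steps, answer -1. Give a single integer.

Step 1: cell (2,2)='T' (+3 fires, +1 burnt)
Step 2: cell (2,2)='T' (+4 fires, +3 burnt)
Step 3: cell (2,2)='T' (+4 fires, +4 burnt)
Step 4: cell (2,2)='F' (+5 fires, +4 burnt)
  -> target ignites at step 4
Step 5: cell (2,2)='.' (+5 fires, +5 burnt)
Step 6: cell (2,2)='.' (+4 fires, +5 burnt)
Step 7: cell (2,2)='.' (+3 fires, +4 burnt)
Step 8: cell (2,2)='.' (+2 fires, +3 burnt)
Step 9: cell (2,2)='.' (+1 fires, +2 burnt)
Step 10: cell (2,2)='.' (+0 fires, +1 burnt)
  fire out at step 10

4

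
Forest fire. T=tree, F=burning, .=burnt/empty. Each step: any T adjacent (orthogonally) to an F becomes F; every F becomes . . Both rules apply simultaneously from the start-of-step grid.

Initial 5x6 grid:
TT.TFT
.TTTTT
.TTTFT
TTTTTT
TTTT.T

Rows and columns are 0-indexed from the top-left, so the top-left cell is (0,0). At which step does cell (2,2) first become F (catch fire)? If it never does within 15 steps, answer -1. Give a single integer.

Step 1: cell (2,2)='T' (+6 fires, +2 burnt)
Step 2: cell (2,2)='F' (+5 fires, +6 burnt)
  -> target ignites at step 2
Step 3: cell (2,2)='.' (+5 fires, +5 burnt)
Step 4: cell (2,2)='.' (+3 fires, +5 burnt)
Step 5: cell (2,2)='.' (+3 fires, +3 burnt)
Step 6: cell (2,2)='.' (+2 fires, +3 burnt)
Step 7: cell (2,2)='.' (+0 fires, +2 burnt)
  fire out at step 7

2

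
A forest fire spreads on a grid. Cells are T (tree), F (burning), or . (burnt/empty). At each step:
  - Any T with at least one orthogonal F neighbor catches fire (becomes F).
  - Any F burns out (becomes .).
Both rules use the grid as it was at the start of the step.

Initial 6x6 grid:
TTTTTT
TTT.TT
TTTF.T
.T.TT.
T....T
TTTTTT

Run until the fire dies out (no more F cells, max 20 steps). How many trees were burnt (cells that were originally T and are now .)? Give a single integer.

Step 1: +2 fires, +1 burnt (F count now 2)
Step 2: +3 fires, +2 burnt (F count now 3)
Step 3: +4 fires, +3 burnt (F count now 4)
Step 4: +3 fires, +4 burnt (F count now 3)
Step 5: +2 fires, +3 burnt (F count now 2)
Step 6: +2 fires, +2 burnt (F count now 2)
Step 7: +1 fires, +2 burnt (F count now 1)
Step 8: +1 fires, +1 burnt (F count now 1)
Step 9: +0 fires, +1 burnt (F count now 0)
Fire out after step 9
Initially T: 26, now '.': 28
Total burnt (originally-T cells now '.'): 18

Answer: 18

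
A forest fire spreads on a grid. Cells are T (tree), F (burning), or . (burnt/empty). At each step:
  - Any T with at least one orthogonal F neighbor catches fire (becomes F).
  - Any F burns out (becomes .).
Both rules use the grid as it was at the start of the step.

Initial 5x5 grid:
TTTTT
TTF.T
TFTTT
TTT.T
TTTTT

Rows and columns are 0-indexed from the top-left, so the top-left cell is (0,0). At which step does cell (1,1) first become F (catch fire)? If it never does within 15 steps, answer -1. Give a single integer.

Step 1: cell (1,1)='F' (+5 fires, +2 burnt)
  -> target ignites at step 1
Step 2: cell (1,1)='.' (+7 fires, +5 burnt)
Step 3: cell (1,1)='.' (+5 fires, +7 burnt)
Step 4: cell (1,1)='.' (+3 fires, +5 burnt)
Step 5: cell (1,1)='.' (+1 fires, +3 burnt)
Step 6: cell (1,1)='.' (+0 fires, +1 burnt)
  fire out at step 6

1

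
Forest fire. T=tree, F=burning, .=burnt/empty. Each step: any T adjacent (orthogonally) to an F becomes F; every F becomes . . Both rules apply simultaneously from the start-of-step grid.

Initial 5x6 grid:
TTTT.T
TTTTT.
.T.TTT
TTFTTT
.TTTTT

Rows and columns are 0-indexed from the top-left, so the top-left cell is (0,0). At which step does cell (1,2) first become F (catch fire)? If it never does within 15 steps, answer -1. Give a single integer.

Step 1: cell (1,2)='T' (+3 fires, +1 burnt)
Step 2: cell (1,2)='T' (+6 fires, +3 burnt)
Step 3: cell (1,2)='T' (+5 fires, +6 burnt)
Step 4: cell (1,2)='F' (+7 fires, +5 burnt)
  -> target ignites at step 4
Step 5: cell (1,2)='.' (+2 fires, +7 burnt)
Step 6: cell (1,2)='.' (+0 fires, +2 burnt)
  fire out at step 6

4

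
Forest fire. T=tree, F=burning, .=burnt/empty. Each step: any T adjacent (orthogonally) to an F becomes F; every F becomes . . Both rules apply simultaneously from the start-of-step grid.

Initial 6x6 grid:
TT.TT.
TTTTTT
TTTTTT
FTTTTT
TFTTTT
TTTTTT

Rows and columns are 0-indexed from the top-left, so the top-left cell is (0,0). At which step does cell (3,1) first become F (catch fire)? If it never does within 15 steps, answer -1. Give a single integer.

Step 1: cell (3,1)='F' (+5 fires, +2 burnt)
  -> target ignites at step 1
Step 2: cell (3,1)='.' (+6 fires, +5 burnt)
Step 3: cell (3,1)='.' (+6 fires, +6 burnt)
Step 4: cell (3,1)='.' (+6 fires, +6 burnt)
Step 5: cell (3,1)='.' (+4 fires, +6 burnt)
Step 6: cell (3,1)='.' (+3 fires, +4 burnt)
Step 7: cell (3,1)='.' (+2 fires, +3 burnt)
Step 8: cell (3,1)='.' (+0 fires, +2 burnt)
  fire out at step 8

1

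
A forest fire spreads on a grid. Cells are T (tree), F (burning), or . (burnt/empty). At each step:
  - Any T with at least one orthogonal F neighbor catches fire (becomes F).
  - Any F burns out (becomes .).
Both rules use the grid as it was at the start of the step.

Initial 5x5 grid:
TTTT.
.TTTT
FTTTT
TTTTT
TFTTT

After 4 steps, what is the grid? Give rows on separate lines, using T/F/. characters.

Step 1: 5 trees catch fire, 2 burn out
  TTTT.
  .TTTT
  .FTTT
  FFTTT
  F.FTT
Step 2: 4 trees catch fire, 5 burn out
  TTTT.
  .FTTT
  ..FTT
  ..FTT
  ...FT
Step 3: 5 trees catch fire, 4 burn out
  TFTT.
  ..FTT
  ...FT
  ...FT
  ....F
Step 4: 5 trees catch fire, 5 burn out
  F.FT.
  ...FT
  ....F
  ....F
  .....

F.FT.
...FT
....F
....F
.....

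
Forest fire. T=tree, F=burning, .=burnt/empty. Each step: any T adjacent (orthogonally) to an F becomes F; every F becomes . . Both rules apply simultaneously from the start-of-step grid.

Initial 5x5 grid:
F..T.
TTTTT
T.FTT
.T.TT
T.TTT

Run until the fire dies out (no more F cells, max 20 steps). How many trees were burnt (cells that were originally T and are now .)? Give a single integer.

Answer: 14

Derivation:
Step 1: +3 fires, +2 burnt (F count now 3)
Step 2: +5 fires, +3 burnt (F count now 5)
Step 3: +4 fires, +5 burnt (F count now 4)
Step 4: +2 fires, +4 burnt (F count now 2)
Step 5: +0 fires, +2 burnt (F count now 0)
Fire out after step 5
Initially T: 16, now '.': 23
Total burnt (originally-T cells now '.'): 14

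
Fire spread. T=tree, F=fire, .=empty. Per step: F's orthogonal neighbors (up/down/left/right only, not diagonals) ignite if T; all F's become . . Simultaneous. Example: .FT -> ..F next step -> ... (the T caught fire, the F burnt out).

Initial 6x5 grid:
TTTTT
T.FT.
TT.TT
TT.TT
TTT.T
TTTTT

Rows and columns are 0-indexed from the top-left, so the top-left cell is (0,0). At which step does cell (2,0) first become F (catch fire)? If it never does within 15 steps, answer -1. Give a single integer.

Step 1: cell (2,0)='T' (+2 fires, +1 burnt)
Step 2: cell (2,0)='T' (+3 fires, +2 burnt)
Step 3: cell (2,0)='T' (+4 fires, +3 burnt)
Step 4: cell (2,0)='T' (+2 fires, +4 burnt)
Step 5: cell (2,0)='F' (+2 fires, +2 burnt)
  -> target ignites at step 5
Step 6: cell (2,0)='.' (+3 fires, +2 burnt)
Step 7: cell (2,0)='.' (+3 fires, +3 burnt)
Step 8: cell (2,0)='.' (+3 fires, +3 burnt)
Step 9: cell (2,0)='.' (+2 fires, +3 burnt)
Step 10: cell (2,0)='.' (+0 fires, +2 burnt)
  fire out at step 10

5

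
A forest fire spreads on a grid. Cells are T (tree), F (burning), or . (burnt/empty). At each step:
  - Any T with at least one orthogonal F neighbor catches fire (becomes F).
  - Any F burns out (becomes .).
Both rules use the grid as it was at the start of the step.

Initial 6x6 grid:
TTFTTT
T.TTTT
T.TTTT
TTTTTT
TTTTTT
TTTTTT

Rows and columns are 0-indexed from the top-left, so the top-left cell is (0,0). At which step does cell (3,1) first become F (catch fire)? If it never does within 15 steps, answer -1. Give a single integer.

Step 1: cell (3,1)='T' (+3 fires, +1 burnt)
Step 2: cell (3,1)='T' (+4 fires, +3 burnt)
Step 3: cell (3,1)='T' (+5 fires, +4 burnt)
Step 4: cell (3,1)='F' (+6 fires, +5 burnt)
  -> target ignites at step 4
Step 5: cell (3,1)='.' (+6 fires, +6 burnt)
Step 6: cell (3,1)='.' (+5 fires, +6 burnt)
Step 7: cell (3,1)='.' (+3 fires, +5 burnt)
Step 8: cell (3,1)='.' (+1 fires, +3 burnt)
Step 9: cell (3,1)='.' (+0 fires, +1 burnt)
  fire out at step 9

4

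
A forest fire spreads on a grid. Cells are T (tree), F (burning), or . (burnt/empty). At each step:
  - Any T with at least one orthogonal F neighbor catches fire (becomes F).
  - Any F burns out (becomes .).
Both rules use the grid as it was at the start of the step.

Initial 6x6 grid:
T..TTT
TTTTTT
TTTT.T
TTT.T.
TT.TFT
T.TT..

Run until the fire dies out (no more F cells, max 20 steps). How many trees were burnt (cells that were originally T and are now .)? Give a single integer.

Step 1: +3 fires, +1 burnt (F count now 3)
Step 2: +1 fires, +3 burnt (F count now 1)
Step 3: +1 fires, +1 burnt (F count now 1)
Step 4: +0 fires, +1 burnt (F count now 0)
Fire out after step 4
Initially T: 26, now '.': 15
Total burnt (originally-T cells now '.'): 5

Answer: 5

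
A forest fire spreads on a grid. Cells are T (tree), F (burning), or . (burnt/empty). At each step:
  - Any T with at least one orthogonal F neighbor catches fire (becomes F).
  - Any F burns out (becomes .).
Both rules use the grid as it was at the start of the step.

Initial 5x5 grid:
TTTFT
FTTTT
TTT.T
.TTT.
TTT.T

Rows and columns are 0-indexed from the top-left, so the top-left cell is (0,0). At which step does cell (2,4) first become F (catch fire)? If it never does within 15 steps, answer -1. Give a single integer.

Step 1: cell (2,4)='T' (+6 fires, +2 burnt)
Step 2: cell (2,4)='T' (+4 fires, +6 burnt)
Step 3: cell (2,4)='F' (+3 fires, +4 burnt)
  -> target ignites at step 3
Step 4: cell (2,4)='.' (+2 fires, +3 burnt)
Step 5: cell (2,4)='.' (+3 fires, +2 burnt)
Step 6: cell (2,4)='.' (+0 fires, +3 burnt)
  fire out at step 6

3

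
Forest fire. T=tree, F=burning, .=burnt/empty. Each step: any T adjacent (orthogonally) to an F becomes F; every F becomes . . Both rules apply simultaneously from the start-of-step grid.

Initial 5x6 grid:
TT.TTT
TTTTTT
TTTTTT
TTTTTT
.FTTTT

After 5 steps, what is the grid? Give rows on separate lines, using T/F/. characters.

Step 1: 2 trees catch fire, 1 burn out
  TT.TTT
  TTTTTT
  TTTTTT
  TFTTTT
  ..FTTT
Step 2: 4 trees catch fire, 2 burn out
  TT.TTT
  TTTTTT
  TFTTTT
  F.FTTT
  ...FTT
Step 3: 5 trees catch fire, 4 burn out
  TT.TTT
  TFTTTT
  F.FTTT
  ...FTT
  ....FT
Step 4: 6 trees catch fire, 5 burn out
  TF.TTT
  F.FTTT
  ...FTT
  ....FT
  .....F
Step 5: 4 trees catch fire, 6 burn out
  F..TTT
  ...FTT
  ....FT
  .....F
  ......

F..TTT
...FTT
....FT
.....F
......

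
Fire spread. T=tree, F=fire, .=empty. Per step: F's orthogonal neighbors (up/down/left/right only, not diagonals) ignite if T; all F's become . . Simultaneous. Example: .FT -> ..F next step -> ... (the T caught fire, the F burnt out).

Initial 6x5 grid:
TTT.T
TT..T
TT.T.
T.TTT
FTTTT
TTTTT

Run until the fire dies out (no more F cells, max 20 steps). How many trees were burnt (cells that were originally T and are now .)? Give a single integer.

Step 1: +3 fires, +1 burnt (F count now 3)
Step 2: +3 fires, +3 burnt (F count now 3)
Step 3: +5 fires, +3 burnt (F count now 5)
Step 4: +5 fires, +5 burnt (F count now 5)
Step 5: +4 fires, +5 burnt (F count now 4)
Step 6: +1 fires, +4 burnt (F count now 1)
Step 7: +0 fires, +1 burnt (F count now 0)
Fire out after step 7
Initially T: 23, now '.': 28
Total burnt (originally-T cells now '.'): 21

Answer: 21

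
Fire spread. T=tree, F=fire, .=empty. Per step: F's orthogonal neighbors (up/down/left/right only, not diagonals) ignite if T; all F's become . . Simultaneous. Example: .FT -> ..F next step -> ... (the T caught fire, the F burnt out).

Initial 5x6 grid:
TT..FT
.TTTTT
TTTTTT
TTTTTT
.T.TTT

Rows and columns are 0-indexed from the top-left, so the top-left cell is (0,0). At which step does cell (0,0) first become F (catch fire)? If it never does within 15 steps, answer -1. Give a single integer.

Step 1: cell (0,0)='T' (+2 fires, +1 burnt)
Step 2: cell (0,0)='T' (+3 fires, +2 burnt)
Step 3: cell (0,0)='T' (+4 fires, +3 burnt)
Step 4: cell (0,0)='T' (+5 fires, +4 burnt)
Step 5: cell (0,0)='T' (+5 fires, +5 burnt)
Step 6: cell (0,0)='F' (+3 fires, +5 burnt)
  -> target ignites at step 6
Step 7: cell (0,0)='.' (+2 fires, +3 burnt)
Step 8: cell (0,0)='.' (+0 fires, +2 burnt)
  fire out at step 8

6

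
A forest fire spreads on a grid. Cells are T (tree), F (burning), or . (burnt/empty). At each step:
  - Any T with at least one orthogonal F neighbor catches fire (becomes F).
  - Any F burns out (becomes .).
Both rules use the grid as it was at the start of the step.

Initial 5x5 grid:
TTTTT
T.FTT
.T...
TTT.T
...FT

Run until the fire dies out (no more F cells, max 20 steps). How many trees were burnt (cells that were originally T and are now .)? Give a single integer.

Answer: 10

Derivation:
Step 1: +3 fires, +2 burnt (F count now 3)
Step 2: +4 fires, +3 burnt (F count now 4)
Step 3: +2 fires, +4 burnt (F count now 2)
Step 4: +1 fires, +2 burnt (F count now 1)
Step 5: +0 fires, +1 burnt (F count now 0)
Fire out after step 5
Initially T: 14, now '.': 21
Total burnt (originally-T cells now '.'): 10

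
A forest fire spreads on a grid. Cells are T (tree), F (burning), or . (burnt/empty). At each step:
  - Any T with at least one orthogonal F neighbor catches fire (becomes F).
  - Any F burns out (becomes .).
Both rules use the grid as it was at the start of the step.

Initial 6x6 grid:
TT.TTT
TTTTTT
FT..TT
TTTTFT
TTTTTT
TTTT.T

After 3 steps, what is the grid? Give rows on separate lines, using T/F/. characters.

Step 1: 7 trees catch fire, 2 burn out
  TT.TTT
  FTTTTT
  .F..FT
  FTTF.F
  TTTTFT
  TTTT.T
Step 2: 9 trees catch fire, 7 burn out
  FT.TTT
  .FTTFT
  .....F
  .FF...
  FTTF.F
  TTTT.T
Step 3: 10 trees catch fire, 9 burn out
  .F.TFT
  ..FF.F
  ......
  ......
  .FF...
  FTTF.F

.F.TFT
..FF.F
......
......
.FF...
FTTF.F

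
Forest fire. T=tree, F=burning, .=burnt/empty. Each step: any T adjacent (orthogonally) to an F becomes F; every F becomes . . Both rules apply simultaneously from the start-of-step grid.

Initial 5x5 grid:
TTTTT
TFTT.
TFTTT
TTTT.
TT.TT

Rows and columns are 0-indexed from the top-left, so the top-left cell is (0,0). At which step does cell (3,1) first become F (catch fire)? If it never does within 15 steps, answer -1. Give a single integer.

Step 1: cell (3,1)='F' (+6 fires, +2 burnt)
  -> target ignites at step 1
Step 2: cell (3,1)='.' (+7 fires, +6 burnt)
Step 3: cell (3,1)='.' (+4 fires, +7 burnt)
Step 4: cell (3,1)='.' (+2 fires, +4 burnt)
Step 5: cell (3,1)='.' (+1 fires, +2 burnt)
Step 6: cell (3,1)='.' (+0 fires, +1 burnt)
  fire out at step 6

1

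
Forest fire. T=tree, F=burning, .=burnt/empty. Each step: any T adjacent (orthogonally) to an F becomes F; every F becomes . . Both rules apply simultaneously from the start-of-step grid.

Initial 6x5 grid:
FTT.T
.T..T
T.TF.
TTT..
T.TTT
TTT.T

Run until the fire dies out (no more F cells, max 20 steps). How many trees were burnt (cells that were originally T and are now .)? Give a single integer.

Step 1: +2 fires, +2 burnt (F count now 2)
Step 2: +3 fires, +2 burnt (F count now 3)
Step 3: +2 fires, +3 burnt (F count now 2)
Step 4: +3 fires, +2 burnt (F count now 3)
Step 5: +4 fires, +3 burnt (F count now 4)
Step 6: +2 fires, +4 burnt (F count now 2)
Step 7: +0 fires, +2 burnt (F count now 0)
Fire out after step 7
Initially T: 18, now '.': 28
Total burnt (originally-T cells now '.'): 16

Answer: 16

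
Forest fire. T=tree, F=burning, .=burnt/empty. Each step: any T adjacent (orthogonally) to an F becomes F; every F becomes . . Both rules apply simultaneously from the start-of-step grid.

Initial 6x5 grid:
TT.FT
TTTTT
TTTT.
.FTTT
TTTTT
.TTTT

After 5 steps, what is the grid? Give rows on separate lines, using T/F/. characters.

Step 1: 5 trees catch fire, 2 burn out
  TT..F
  TTTFT
  TFTT.
  ..FTT
  TFTTT
  .TTTT
Step 2: 10 trees catch fire, 5 burn out
  TT...
  TFF.F
  F.FF.
  ...FT
  F.FTT
  .FTTT
Step 3: 5 trees catch fire, 10 burn out
  TF...
  F....
  .....
  ....F
  ...FT
  ..FTT
Step 4: 3 trees catch fire, 5 burn out
  F....
  .....
  .....
  .....
  ....F
  ...FT
Step 5: 1 trees catch fire, 3 burn out
  .....
  .....
  .....
  .....
  .....
  ....F

.....
.....
.....
.....
.....
....F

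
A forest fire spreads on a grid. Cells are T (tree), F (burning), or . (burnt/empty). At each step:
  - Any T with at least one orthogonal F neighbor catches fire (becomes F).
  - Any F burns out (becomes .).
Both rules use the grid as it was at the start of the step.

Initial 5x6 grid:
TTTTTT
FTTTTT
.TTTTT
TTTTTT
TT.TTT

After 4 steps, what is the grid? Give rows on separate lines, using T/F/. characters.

Step 1: 2 trees catch fire, 1 burn out
  FTTTTT
  .FTTTT
  .TTTTT
  TTTTTT
  TT.TTT
Step 2: 3 trees catch fire, 2 burn out
  .FTTTT
  ..FTTT
  .FTTTT
  TTTTTT
  TT.TTT
Step 3: 4 trees catch fire, 3 burn out
  ..FTTT
  ...FTT
  ..FTTT
  TFTTTT
  TT.TTT
Step 4: 6 trees catch fire, 4 burn out
  ...FTT
  ....FT
  ...FTT
  F.FTTT
  TF.TTT

...FTT
....FT
...FTT
F.FTTT
TF.TTT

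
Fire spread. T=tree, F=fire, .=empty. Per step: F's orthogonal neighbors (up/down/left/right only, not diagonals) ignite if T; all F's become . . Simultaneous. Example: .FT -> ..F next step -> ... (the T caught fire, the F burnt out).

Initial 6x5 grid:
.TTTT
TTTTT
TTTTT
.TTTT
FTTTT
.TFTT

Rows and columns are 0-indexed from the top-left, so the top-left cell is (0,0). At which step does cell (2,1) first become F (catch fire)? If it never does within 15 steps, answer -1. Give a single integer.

Step 1: cell (2,1)='T' (+4 fires, +2 burnt)
Step 2: cell (2,1)='T' (+4 fires, +4 burnt)
Step 3: cell (2,1)='F' (+4 fires, +4 burnt)
  -> target ignites at step 3
Step 4: cell (2,1)='.' (+5 fires, +4 burnt)
Step 5: cell (2,1)='.' (+5 fires, +5 burnt)
Step 6: cell (2,1)='.' (+2 fires, +5 burnt)
Step 7: cell (2,1)='.' (+1 fires, +2 burnt)
Step 8: cell (2,1)='.' (+0 fires, +1 burnt)
  fire out at step 8

3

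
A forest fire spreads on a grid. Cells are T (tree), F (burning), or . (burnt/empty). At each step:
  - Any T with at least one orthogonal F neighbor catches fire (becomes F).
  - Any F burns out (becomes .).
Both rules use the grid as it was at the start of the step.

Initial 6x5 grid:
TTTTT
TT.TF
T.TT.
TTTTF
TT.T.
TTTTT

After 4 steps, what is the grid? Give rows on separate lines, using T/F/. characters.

Step 1: 3 trees catch fire, 2 burn out
  TTTTF
  TT.F.
  T.TT.
  TTTF.
  TT.T.
  TTTTT
Step 2: 4 trees catch fire, 3 burn out
  TTTF.
  TT...
  T.TF.
  TTF..
  TT.F.
  TTTTT
Step 3: 4 trees catch fire, 4 burn out
  TTF..
  TT...
  T.F..
  TF...
  TT...
  TTTFT
Step 4: 5 trees catch fire, 4 burn out
  TF...
  TT...
  T....
  F....
  TF...
  TTF.F

TF...
TT...
T....
F....
TF...
TTF.F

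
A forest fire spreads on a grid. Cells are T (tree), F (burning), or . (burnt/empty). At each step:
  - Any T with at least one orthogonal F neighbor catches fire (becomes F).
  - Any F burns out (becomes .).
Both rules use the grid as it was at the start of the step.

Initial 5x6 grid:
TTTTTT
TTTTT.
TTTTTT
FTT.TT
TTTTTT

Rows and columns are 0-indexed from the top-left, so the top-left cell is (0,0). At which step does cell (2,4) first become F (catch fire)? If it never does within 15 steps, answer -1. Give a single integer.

Step 1: cell (2,4)='T' (+3 fires, +1 burnt)
Step 2: cell (2,4)='T' (+4 fires, +3 burnt)
Step 3: cell (2,4)='T' (+4 fires, +4 burnt)
Step 4: cell (2,4)='T' (+4 fires, +4 burnt)
Step 5: cell (2,4)='F' (+4 fires, +4 burnt)
  -> target ignites at step 5
Step 6: cell (2,4)='.' (+5 fires, +4 burnt)
Step 7: cell (2,4)='.' (+2 fires, +5 burnt)
Step 8: cell (2,4)='.' (+1 fires, +2 burnt)
Step 9: cell (2,4)='.' (+0 fires, +1 burnt)
  fire out at step 9

5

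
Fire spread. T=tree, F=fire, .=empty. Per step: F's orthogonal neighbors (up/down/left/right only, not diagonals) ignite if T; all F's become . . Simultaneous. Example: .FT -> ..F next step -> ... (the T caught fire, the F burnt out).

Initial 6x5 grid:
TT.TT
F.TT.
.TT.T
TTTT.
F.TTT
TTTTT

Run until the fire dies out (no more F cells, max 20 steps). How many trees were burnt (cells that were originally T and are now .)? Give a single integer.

Step 1: +3 fires, +2 burnt (F count now 3)
Step 2: +3 fires, +3 burnt (F count now 3)
Step 3: +3 fires, +3 burnt (F count now 3)
Step 4: +4 fires, +3 burnt (F count now 4)
Step 5: +3 fires, +4 burnt (F count now 3)
Step 6: +2 fires, +3 burnt (F count now 2)
Step 7: +1 fires, +2 burnt (F count now 1)
Step 8: +1 fires, +1 burnt (F count now 1)
Step 9: +0 fires, +1 burnt (F count now 0)
Fire out after step 9
Initially T: 21, now '.': 29
Total burnt (originally-T cells now '.'): 20

Answer: 20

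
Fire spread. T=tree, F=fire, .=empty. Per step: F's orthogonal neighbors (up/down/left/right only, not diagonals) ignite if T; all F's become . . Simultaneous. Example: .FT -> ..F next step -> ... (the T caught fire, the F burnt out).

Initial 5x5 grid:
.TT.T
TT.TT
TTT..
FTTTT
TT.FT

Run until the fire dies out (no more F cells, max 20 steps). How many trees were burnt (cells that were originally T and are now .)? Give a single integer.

Answer: 14

Derivation:
Step 1: +5 fires, +2 burnt (F count now 5)
Step 2: +5 fires, +5 burnt (F count now 5)
Step 3: +2 fires, +5 burnt (F count now 2)
Step 4: +1 fires, +2 burnt (F count now 1)
Step 5: +1 fires, +1 burnt (F count now 1)
Step 6: +0 fires, +1 burnt (F count now 0)
Fire out after step 6
Initially T: 17, now '.': 22
Total burnt (originally-T cells now '.'): 14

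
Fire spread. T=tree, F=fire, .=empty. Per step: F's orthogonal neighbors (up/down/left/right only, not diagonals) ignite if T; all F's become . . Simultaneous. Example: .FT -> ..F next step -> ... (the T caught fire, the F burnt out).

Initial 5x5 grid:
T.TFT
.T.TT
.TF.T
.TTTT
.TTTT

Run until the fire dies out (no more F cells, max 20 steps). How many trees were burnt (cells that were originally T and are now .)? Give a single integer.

Answer: 15

Derivation:
Step 1: +5 fires, +2 burnt (F count now 5)
Step 2: +5 fires, +5 burnt (F count now 5)
Step 3: +4 fires, +5 burnt (F count now 4)
Step 4: +1 fires, +4 burnt (F count now 1)
Step 5: +0 fires, +1 burnt (F count now 0)
Fire out after step 5
Initially T: 16, now '.': 24
Total burnt (originally-T cells now '.'): 15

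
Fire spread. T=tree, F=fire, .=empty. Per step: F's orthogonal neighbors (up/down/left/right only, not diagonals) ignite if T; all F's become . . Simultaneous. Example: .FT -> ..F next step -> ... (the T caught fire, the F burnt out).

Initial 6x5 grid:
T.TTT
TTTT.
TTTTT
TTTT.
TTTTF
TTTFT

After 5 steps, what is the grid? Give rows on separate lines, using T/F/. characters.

Step 1: 3 trees catch fire, 2 burn out
  T.TTT
  TTTT.
  TTTTT
  TTTT.
  TTTF.
  TTF.F
Step 2: 3 trees catch fire, 3 burn out
  T.TTT
  TTTT.
  TTTTT
  TTTF.
  TTF..
  TF...
Step 3: 4 trees catch fire, 3 burn out
  T.TTT
  TTTT.
  TTTFT
  TTF..
  TF...
  F....
Step 4: 5 trees catch fire, 4 burn out
  T.TTT
  TTTF.
  TTF.F
  TF...
  F....
  .....
Step 5: 4 trees catch fire, 5 burn out
  T.TFT
  TTF..
  TF...
  F....
  .....
  .....

T.TFT
TTF..
TF...
F....
.....
.....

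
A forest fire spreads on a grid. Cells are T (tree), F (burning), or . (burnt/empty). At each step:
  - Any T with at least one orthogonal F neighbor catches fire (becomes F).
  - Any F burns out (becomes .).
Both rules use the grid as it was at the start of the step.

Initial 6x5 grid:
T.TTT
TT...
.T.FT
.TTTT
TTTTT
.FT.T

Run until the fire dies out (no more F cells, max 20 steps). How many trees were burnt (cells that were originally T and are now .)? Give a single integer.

Answer: 16

Derivation:
Step 1: +4 fires, +2 burnt (F count now 4)
Step 2: +6 fires, +4 burnt (F count now 6)
Step 3: +2 fires, +6 burnt (F count now 2)
Step 4: +2 fires, +2 burnt (F count now 2)
Step 5: +1 fires, +2 burnt (F count now 1)
Step 6: +1 fires, +1 burnt (F count now 1)
Step 7: +0 fires, +1 burnt (F count now 0)
Fire out after step 7
Initially T: 19, now '.': 27
Total burnt (originally-T cells now '.'): 16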